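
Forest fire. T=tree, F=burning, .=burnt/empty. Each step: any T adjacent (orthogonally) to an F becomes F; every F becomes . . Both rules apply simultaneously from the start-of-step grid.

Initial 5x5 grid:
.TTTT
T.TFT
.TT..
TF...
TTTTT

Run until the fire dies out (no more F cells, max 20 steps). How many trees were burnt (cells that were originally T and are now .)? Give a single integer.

Answer: 14

Derivation:
Step 1: +6 fires, +2 burnt (F count now 6)
Step 2: +5 fires, +6 burnt (F count now 5)
Step 3: +2 fires, +5 burnt (F count now 2)
Step 4: +1 fires, +2 burnt (F count now 1)
Step 5: +0 fires, +1 burnt (F count now 0)
Fire out after step 5
Initially T: 15, now '.': 24
Total burnt (originally-T cells now '.'): 14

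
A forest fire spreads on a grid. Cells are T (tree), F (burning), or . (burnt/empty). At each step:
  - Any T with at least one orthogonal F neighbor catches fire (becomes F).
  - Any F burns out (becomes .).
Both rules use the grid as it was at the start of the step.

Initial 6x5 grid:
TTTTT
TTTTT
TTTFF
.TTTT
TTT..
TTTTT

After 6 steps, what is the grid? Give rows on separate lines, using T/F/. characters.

Step 1: 5 trees catch fire, 2 burn out
  TTTTT
  TTTFF
  TTF..
  .TTFF
  TTT..
  TTTTT
Step 2: 5 trees catch fire, 5 burn out
  TTTFF
  TTF..
  TF...
  .TF..
  TTT..
  TTTTT
Step 3: 5 trees catch fire, 5 burn out
  TTF..
  TF...
  F....
  .F...
  TTF..
  TTTTT
Step 4: 4 trees catch fire, 5 burn out
  TF...
  F....
  .....
  .....
  TF...
  TTFTT
Step 5: 4 trees catch fire, 4 burn out
  F....
  .....
  .....
  .....
  F....
  TF.FT
Step 6: 2 trees catch fire, 4 burn out
  .....
  .....
  .....
  .....
  .....
  F...F

.....
.....
.....
.....
.....
F...F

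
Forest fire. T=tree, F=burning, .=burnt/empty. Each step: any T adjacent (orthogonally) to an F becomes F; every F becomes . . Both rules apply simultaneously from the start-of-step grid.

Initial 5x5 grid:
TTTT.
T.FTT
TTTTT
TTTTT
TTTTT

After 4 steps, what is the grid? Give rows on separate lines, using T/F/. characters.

Step 1: 3 trees catch fire, 1 burn out
  TTFT.
  T..FT
  TTFTT
  TTTTT
  TTTTT
Step 2: 6 trees catch fire, 3 burn out
  TF.F.
  T...F
  TF.FT
  TTFTT
  TTTTT
Step 3: 6 trees catch fire, 6 burn out
  F....
  T....
  F...F
  TF.FT
  TTFTT
Step 4: 5 trees catch fire, 6 burn out
  .....
  F....
  .....
  F...F
  TF.FT

.....
F....
.....
F...F
TF.FT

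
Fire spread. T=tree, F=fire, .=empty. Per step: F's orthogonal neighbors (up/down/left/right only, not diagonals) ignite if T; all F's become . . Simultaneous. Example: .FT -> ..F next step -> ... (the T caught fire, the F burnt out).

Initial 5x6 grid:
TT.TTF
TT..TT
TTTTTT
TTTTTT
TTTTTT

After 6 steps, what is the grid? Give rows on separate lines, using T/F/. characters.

Step 1: 2 trees catch fire, 1 burn out
  TT.TF.
  TT..TF
  TTTTTT
  TTTTTT
  TTTTTT
Step 2: 3 trees catch fire, 2 burn out
  TT.F..
  TT..F.
  TTTTTF
  TTTTTT
  TTTTTT
Step 3: 2 trees catch fire, 3 burn out
  TT....
  TT....
  TTTTF.
  TTTTTF
  TTTTTT
Step 4: 3 trees catch fire, 2 burn out
  TT....
  TT....
  TTTF..
  TTTTF.
  TTTTTF
Step 5: 3 trees catch fire, 3 burn out
  TT....
  TT....
  TTF...
  TTTF..
  TTTTF.
Step 6: 3 trees catch fire, 3 burn out
  TT....
  TT....
  TF....
  TTF...
  TTTF..

TT....
TT....
TF....
TTF...
TTTF..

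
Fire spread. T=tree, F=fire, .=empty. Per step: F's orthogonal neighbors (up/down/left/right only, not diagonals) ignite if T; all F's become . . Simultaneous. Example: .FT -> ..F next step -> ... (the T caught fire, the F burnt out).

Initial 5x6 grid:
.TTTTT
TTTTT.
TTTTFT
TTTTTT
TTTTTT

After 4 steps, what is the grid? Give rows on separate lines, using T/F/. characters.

Step 1: 4 trees catch fire, 1 burn out
  .TTTTT
  TTTTF.
  TTTF.F
  TTTTFT
  TTTTTT
Step 2: 6 trees catch fire, 4 burn out
  .TTTFT
  TTTF..
  TTF...
  TTTF.F
  TTTTFT
Step 3: 7 trees catch fire, 6 burn out
  .TTF.F
  TTF...
  TF....
  TTF...
  TTTF.F
Step 4: 5 trees catch fire, 7 burn out
  .TF...
  TF....
  F.....
  TF....
  TTF...

.TF...
TF....
F.....
TF....
TTF...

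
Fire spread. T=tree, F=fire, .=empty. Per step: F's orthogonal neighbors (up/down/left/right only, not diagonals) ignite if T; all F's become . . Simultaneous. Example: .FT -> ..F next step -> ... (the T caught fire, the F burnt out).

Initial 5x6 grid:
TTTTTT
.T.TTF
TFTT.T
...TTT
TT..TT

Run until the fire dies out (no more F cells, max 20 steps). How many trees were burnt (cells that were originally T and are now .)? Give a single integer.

Answer: 18

Derivation:
Step 1: +6 fires, +2 burnt (F count now 6)
Step 2: +5 fires, +6 burnt (F count now 5)
Step 3: +6 fires, +5 burnt (F count now 6)
Step 4: +1 fires, +6 burnt (F count now 1)
Step 5: +0 fires, +1 burnt (F count now 0)
Fire out after step 5
Initially T: 20, now '.': 28
Total burnt (originally-T cells now '.'): 18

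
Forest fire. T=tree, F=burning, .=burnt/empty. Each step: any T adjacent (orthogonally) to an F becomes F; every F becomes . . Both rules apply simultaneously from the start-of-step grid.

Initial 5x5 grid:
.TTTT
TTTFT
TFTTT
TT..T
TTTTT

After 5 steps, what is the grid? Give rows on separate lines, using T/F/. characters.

Step 1: 8 trees catch fire, 2 burn out
  .TTFT
  TFF.F
  F.FFT
  TF..T
  TTTTT
Step 2: 7 trees catch fire, 8 burn out
  .FF.F
  F....
  ....F
  F...T
  TFTTT
Step 3: 3 trees catch fire, 7 burn out
  .....
  .....
  .....
  ....F
  F.FTT
Step 4: 2 trees catch fire, 3 burn out
  .....
  .....
  .....
  .....
  ...FF
Step 5: 0 trees catch fire, 2 burn out
  .....
  .....
  .....
  .....
  .....

.....
.....
.....
.....
.....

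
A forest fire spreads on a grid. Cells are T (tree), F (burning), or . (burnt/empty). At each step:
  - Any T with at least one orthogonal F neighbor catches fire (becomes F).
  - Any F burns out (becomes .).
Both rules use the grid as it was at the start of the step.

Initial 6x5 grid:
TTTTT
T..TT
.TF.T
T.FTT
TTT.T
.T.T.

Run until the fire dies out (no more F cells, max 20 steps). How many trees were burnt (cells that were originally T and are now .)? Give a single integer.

Answer: 18

Derivation:
Step 1: +3 fires, +2 burnt (F count now 3)
Step 2: +2 fires, +3 burnt (F count now 2)
Step 3: +4 fires, +2 burnt (F count now 4)
Step 4: +2 fires, +4 burnt (F count now 2)
Step 5: +2 fires, +2 burnt (F count now 2)
Step 6: +1 fires, +2 burnt (F count now 1)
Step 7: +1 fires, +1 burnt (F count now 1)
Step 8: +1 fires, +1 burnt (F count now 1)
Step 9: +1 fires, +1 burnt (F count now 1)
Step 10: +1 fires, +1 burnt (F count now 1)
Step 11: +0 fires, +1 burnt (F count now 0)
Fire out after step 11
Initially T: 19, now '.': 29
Total burnt (originally-T cells now '.'): 18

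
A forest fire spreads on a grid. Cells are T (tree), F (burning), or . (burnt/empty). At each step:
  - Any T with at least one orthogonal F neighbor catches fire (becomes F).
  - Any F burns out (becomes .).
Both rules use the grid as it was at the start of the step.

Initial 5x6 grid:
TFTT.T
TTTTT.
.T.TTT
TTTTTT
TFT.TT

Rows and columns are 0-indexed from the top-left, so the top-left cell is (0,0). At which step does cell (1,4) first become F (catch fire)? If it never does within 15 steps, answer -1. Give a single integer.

Step 1: cell (1,4)='T' (+6 fires, +2 burnt)
Step 2: cell (1,4)='T' (+6 fires, +6 burnt)
Step 3: cell (1,4)='T' (+2 fires, +6 burnt)
Step 4: cell (1,4)='F' (+3 fires, +2 burnt)
  -> target ignites at step 4
Step 5: cell (1,4)='.' (+3 fires, +3 burnt)
Step 6: cell (1,4)='.' (+2 fires, +3 burnt)
Step 7: cell (1,4)='.' (+0 fires, +2 burnt)
  fire out at step 7

4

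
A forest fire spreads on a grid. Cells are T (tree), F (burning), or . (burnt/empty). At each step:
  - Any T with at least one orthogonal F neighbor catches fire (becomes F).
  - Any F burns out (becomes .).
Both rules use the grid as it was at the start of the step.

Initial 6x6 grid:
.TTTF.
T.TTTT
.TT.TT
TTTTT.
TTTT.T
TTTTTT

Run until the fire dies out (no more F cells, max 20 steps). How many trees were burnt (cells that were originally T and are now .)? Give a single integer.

Step 1: +2 fires, +1 burnt (F count now 2)
Step 2: +4 fires, +2 burnt (F count now 4)
Step 3: +4 fires, +4 burnt (F count now 4)
Step 4: +2 fires, +4 burnt (F count now 2)
Step 5: +3 fires, +2 burnt (F count now 3)
Step 6: +3 fires, +3 burnt (F count now 3)
Step 7: +4 fires, +3 burnt (F count now 4)
Step 8: +3 fires, +4 burnt (F count now 3)
Step 9: +2 fires, +3 burnt (F count now 2)
Step 10: +0 fires, +2 burnt (F count now 0)
Fire out after step 10
Initially T: 28, now '.': 35
Total burnt (originally-T cells now '.'): 27

Answer: 27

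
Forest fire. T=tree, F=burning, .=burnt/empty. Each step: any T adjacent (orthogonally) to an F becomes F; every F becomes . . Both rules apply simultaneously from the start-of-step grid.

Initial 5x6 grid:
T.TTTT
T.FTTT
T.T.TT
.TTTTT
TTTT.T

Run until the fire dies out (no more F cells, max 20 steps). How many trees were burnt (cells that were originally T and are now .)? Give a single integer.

Step 1: +3 fires, +1 burnt (F count now 3)
Step 2: +3 fires, +3 burnt (F count now 3)
Step 3: +6 fires, +3 burnt (F count now 6)
Step 4: +5 fires, +6 burnt (F count now 5)
Step 5: +2 fires, +5 burnt (F count now 2)
Step 6: +1 fires, +2 burnt (F count now 1)
Step 7: +0 fires, +1 burnt (F count now 0)
Fire out after step 7
Initially T: 23, now '.': 27
Total burnt (originally-T cells now '.'): 20

Answer: 20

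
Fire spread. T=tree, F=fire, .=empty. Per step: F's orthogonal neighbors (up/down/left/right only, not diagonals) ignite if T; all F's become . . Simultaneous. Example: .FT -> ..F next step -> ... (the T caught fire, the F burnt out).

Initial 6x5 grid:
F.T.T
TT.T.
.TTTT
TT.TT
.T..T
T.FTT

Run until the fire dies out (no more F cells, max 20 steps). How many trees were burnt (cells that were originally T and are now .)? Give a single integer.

Step 1: +2 fires, +2 burnt (F count now 2)
Step 2: +2 fires, +2 burnt (F count now 2)
Step 3: +2 fires, +2 burnt (F count now 2)
Step 4: +3 fires, +2 burnt (F count now 3)
Step 5: +5 fires, +3 burnt (F count now 5)
Step 6: +1 fires, +5 burnt (F count now 1)
Step 7: +0 fires, +1 burnt (F count now 0)
Fire out after step 7
Initially T: 18, now '.': 27
Total burnt (originally-T cells now '.'): 15

Answer: 15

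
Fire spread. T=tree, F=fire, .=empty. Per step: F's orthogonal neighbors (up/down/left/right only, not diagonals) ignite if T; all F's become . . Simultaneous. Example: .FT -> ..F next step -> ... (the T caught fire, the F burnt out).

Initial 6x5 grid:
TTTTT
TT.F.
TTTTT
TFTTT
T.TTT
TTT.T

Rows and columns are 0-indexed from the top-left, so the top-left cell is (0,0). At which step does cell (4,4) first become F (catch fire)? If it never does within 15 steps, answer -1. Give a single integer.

Step 1: cell (4,4)='T' (+5 fires, +2 burnt)
Step 2: cell (4,4)='T' (+9 fires, +5 burnt)
Step 3: cell (4,4)='T' (+6 fires, +9 burnt)
Step 4: cell (4,4)='F' (+3 fires, +6 burnt)
  -> target ignites at step 4
Step 5: cell (4,4)='.' (+1 fires, +3 burnt)
Step 6: cell (4,4)='.' (+0 fires, +1 burnt)
  fire out at step 6

4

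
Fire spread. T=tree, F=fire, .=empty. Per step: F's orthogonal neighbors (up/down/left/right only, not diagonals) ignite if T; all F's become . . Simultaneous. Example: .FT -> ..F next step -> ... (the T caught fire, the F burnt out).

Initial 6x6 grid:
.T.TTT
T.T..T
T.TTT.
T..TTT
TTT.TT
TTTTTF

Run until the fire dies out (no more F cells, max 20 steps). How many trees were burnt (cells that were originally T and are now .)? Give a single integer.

Answer: 20

Derivation:
Step 1: +2 fires, +1 burnt (F count now 2)
Step 2: +3 fires, +2 burnt (F count now 3)
Step 3: +2 fires, +3 burnt (F count now 2)
Step 4: +4 fires, +2 burnt (F count now 4)
Step 5: +3 fires, +4 burnt (F count now 3)
Step 6: +2 fires, +3 burnt (F count now 2)
Step 7: +2 fires, +2 burnt (F count now 2)
Step 8: +1 fires, +2 burnt (F count now 1)
Step 9: +1 fires, +1 burnt (F count now 1)
Step 10: +0 fires, +1 burnt (F count now 0)
Fire out after step 10
Initially T: 25, now '.': 31
Total burnt (originally-T cells now '.'): 20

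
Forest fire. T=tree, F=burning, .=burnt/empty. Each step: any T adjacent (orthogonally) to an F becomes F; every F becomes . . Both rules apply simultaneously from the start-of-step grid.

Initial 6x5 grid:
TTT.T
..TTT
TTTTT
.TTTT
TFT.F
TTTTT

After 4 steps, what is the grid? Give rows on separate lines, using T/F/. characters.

Step 1: 6 trees catch fire, 2 burn out
  TTT.T
  ..TTT
  TTTTT
  .FTTF
  F.F..
  TFTTF
Step 2: 7 trees catch fire, 6 burn out
  TTT.T
  ..TTT
  TFTTF
  ..FF.
  .....
  F.FF.
Step 3: 4 trees catch fire, 7 burn out
  TTT.T
  ..TTF
  F.FF.
  .....
  .....
  .....
Step 4: 3 trees catch fire, 4 burn out
  TTT.F
  ..FF.
  .....
  .....
  .....
  .....

TTT.F
..FF.
.....
.....
.....
.....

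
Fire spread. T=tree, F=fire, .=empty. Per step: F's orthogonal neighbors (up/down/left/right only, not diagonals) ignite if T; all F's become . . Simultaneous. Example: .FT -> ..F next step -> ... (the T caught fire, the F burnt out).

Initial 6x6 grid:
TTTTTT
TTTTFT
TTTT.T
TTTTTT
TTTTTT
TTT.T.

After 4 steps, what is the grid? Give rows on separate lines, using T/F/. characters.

Step 1: 3 trees catch fire, 1 burn out
  TTTTFT
  TTTF.F
  TTTT.T
  TTTTTT
  TTTTTT
  TTT.T.
Step 2: 5 trees catch fire, 3 burn out
  TTTF.F
  TTF...
  TTTF.F
  TTTTTT
  TTTTTT
  TTT.T.
Step 3: 5 trees catch fire, 5 burn out
  TTF...
  TF....
  TTF...
  TTTFTF
  TTTTTT
  TTT.T.
Step 4: 7 trees catch fire, 5 burn out
  TF....
  F.....
  TF....
  TTF.F.
  TTTFTF
  TTT.T.

TF....
F.....
TF....
TTF.F.
TTTFTF
TTT.T.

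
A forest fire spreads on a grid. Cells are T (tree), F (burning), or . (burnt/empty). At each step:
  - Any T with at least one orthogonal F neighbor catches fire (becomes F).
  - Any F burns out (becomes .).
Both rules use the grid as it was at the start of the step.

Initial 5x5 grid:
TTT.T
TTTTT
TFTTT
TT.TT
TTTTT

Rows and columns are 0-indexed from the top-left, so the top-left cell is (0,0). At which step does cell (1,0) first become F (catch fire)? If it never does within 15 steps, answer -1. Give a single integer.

Step 1: cell (1,0)='T' (+4 fires, +1 burnt)
Step 2: cell (1,0)='F' (+6 fires, +4 burnt)
  -> target ignites at step 2
Step 3: cell (1,0)='.' (+7 fires, +6 burnt)
Step 4: cell (1,0)='.' (+3 fires, +7 burnt)
Step 5: cell (1,0)='.' (+2 fires, +3 burnt)
Step 6: cell (1,0)='.' (+0 fires, +2 burnt)
  fire out at step 6

2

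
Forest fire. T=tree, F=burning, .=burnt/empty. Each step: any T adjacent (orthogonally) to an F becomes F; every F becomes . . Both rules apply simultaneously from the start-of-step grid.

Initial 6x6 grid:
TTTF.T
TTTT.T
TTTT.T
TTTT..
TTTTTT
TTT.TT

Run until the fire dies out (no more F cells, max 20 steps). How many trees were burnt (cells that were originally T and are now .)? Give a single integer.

Answer: 26

Derivation:
Step 1: +2 fires, +1 burnt (F count now 2)
Step 2: +3 fires, +2 burnt (F count now 3)
Step 3: +4 fires, +3 burnt (F count now 4)
Step 4: +4 fires, +4 burnt (F count now 4)
Step 5: +4 fires, +4 burnt (F count now 4)
Step 6: +5 fires, +4 burnt (F count now 5)
Step 7: +3 fires, +5 burnt (F count now 3)
Step 8: +1 fires, +3 burnt (F count now 1)
Step 9: +0 fires, +1 burnt (F count now 0)
Fire out after step 9
Initially T: 29, now '.': 33
Total burnt (originally-T cells now '.'): 26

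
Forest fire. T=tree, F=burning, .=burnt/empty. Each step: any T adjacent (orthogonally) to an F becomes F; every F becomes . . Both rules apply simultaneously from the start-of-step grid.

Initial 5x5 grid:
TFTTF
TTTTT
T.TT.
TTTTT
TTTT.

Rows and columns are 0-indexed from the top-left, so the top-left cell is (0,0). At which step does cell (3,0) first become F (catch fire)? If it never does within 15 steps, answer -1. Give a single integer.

Step 1: cell (3,0)='T' (+5 fires, +2 burnt)
Step 2: cell (3,0)='T' (+3 fires, +5 burnt)
Step 3: cell (3,0)='T' (+3 fires, +3 burnt)
Step 4: cell (3,0)='F' (+3 fires, +3 burnt)
  -> target ignites at step 4
Step 5: cell (3,0)='.' (+5 fires, +3 burnt)
Step 6: cell (3,0)='.' (+1 fires, +5 burnt)
Step 7: cell (3,0)='.' (+0 fires, +1 burnt)
  fire out at step 7

4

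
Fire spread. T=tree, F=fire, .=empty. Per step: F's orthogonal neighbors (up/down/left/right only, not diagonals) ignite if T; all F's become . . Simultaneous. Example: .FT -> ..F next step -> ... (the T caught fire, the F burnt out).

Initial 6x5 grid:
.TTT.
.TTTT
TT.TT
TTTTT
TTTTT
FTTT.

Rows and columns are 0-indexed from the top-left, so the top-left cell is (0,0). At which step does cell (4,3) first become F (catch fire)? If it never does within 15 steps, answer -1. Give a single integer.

Step 1: cell (4,3)='T' (+2 fires, +1 burnt)
Step 2: cell (4,3)='T' (+3 fires, +2 burnt)
Step 3: cell (4,3)='T' (+4 fires, +3 burnt)
Step 4: cell (4,3)='F' (+3 fires, +4 burnt)
  -> target ignites at step 4
Step 5: cell (4,3)='.' (+3 fires, +3 burnt)
Step 6: cell (4,3)='.' (+4 fires, +3 burnt)
Step 7: cell (4,3)='.' (+3 fires, +4 burnt)
Step 8: cell (4,3)='.' (+2 fires, +3 burnt)
Step 9: cell (4,3)='.' (+0 fires, +2 burnt)
  fire out at step 9

4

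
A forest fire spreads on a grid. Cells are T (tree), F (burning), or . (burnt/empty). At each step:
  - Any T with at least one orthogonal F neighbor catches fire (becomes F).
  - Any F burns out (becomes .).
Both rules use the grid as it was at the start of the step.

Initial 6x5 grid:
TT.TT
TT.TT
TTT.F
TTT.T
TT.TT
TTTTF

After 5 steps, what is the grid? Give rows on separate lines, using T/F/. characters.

Step 1: 4 trees catch fire, 2 burn out
  TT.TT
  TT.TF
  TTT..
  TTT.F
  TT.TF
  TTTF.
Step 2: 4 trees catch fire, 4 burn out
  TT.TF
  TT.F.
  TTT..
  TTT..
  TT.F.
  TTF..
Step 3: 2 trees catch fire, 4 burn out
  TT.F.
  TT...
  TTT..
  TTT..
  TT...
  TF...
Step 4: 2 trees catch fire, 2 burn out
  TT...
  TT...
  TTT..
  TTT..
  TF...
  F....
Step 5: 2 trees catch fire, 2 burn out
  TT...
  TT...
  TTT..
  TFT..
  F....
  .....

TT...
TT...
TTT..
TFT..
F....
.....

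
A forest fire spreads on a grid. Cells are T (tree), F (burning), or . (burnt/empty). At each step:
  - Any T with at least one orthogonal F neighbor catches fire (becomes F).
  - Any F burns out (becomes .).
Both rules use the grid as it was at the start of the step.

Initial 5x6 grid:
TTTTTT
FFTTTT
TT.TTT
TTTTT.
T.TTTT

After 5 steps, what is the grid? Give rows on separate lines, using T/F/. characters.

Step 1: 5 trees catch fire, 2 burn out
  FFTTTT
  ..FTTT
  FF.TTT
  TTTTT.
  T.TTTT
Step 2: 4 trees catch fire, 5 burn out
  ..FTTT
  ...FTT
  ...TTT
  FFTTT.
  T.TTTT
Step 3: 5 trees catch fire, 4 burn out
  ...FTT
  ....FT
  ...FTT
  ..FTT.
  F.TTTT
Step 4: 5 trees catch fire, 5 burn out
  ....FT
  .....F
  ....FT
  ...FT.
  ..FTTT
Step 5: 4 trees catch fire, 5 burn out
  .....F
  ......
  .....F
  ....F.
  ...FTT

.....F
......
.....F
....F.
...FTT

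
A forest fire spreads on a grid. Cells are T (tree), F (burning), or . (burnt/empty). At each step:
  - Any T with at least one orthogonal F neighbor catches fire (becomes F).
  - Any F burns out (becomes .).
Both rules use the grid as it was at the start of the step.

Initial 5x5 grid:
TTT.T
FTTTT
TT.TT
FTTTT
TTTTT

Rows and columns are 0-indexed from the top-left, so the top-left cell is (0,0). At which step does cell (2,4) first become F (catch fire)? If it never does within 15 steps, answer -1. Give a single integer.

Step 1: cell (2,4)='T' (+5 fires, +2 burnt)
Step 2: cell (2,4)='T' (+5 fires, +5 burnt)
Step 3: cell (2,4)='T' (+4 fires, +5 burnt)
Step 4: cell (2,4)='T' (+4 fires, +4 burnt)
Step 5: cell (2,4)='F' (+3 fires, +4 burnt)
  -> target ignites at step 5
Step 6: cell (2,4)='.' (+0 fires, +3 burnt)
  fire out at step 6

5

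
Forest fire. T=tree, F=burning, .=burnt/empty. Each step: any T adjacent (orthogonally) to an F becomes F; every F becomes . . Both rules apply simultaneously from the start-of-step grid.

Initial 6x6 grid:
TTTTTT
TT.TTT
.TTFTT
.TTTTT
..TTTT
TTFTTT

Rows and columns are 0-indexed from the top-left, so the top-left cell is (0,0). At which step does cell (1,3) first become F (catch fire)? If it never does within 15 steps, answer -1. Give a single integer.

Step 1: cell (1,3)='F' (+7 fires, +2 burnt)
  -> target ignites at step 1
Step 2: cell (1,3)='.' (+9 fires, +7 burnt)
Step 3: cell (1,3)='.' (+8 fires, +9 burnt)
Step 4: cell (1,3)='.' (+4 fires, +8 burnt)
Step 5: cell (1,3)='.' (+1 fires, +4 burnt)
Step 6: cell (1,3)='.' (+0 fires, +1 burnt)
  fire out at step 6

1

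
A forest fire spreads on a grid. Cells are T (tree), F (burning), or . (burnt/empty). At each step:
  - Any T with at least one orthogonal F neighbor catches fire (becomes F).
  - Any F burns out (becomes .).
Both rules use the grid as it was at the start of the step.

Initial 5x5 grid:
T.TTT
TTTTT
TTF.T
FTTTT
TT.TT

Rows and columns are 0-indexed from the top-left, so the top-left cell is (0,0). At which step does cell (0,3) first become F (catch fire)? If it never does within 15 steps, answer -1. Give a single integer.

Step 1: cell (0,3)='T' (+6 fires, +2 burnt)
Step 2: cell (0,3)='T' (+6 fires, +6 burnt)
Step 3: cell (0,3)='F' (+5 fires, +6 burnt)
  -> target ignites at step 3
Step 4: cell (0,3)='.' (+3 fires, +5 burnt)
Step 5: cell (0,3)='.' (+0 fires, +3 burnt)
  fire out at step 5

3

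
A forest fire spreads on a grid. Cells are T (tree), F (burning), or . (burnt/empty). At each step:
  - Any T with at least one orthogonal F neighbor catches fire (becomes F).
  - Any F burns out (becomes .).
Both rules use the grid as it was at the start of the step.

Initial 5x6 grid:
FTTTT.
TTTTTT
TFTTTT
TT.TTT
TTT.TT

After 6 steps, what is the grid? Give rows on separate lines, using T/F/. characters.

Step 1: 6 trees catch fire, 2 burn out
  .FTTT.
  FFTTTT
  F.FTTT
  TF.TTT
  TTT.TT
Step 2: 5 trees catch fire, 6 burn out
  ..FTT.
  ..FTTT
  ...FTT
  F..TTT
  TFT.TT
Step 3: 6 trees catch fire, 5 burn out
  ...FT.
  ...FTT
  ....FT
  ...FTT
  F.F.TT
Step 4: 4 trees catch fire, 6 burn out
  ....F.
  ....FT
  .....F
  ....FT
  ....TT
Step 5: 3 trees catch fire, 4 burn out
  ......
  .....F
  ......
  .....F
  ....FT
Step 6: 1 trees catch fire, 3 burn out
  ......
  ......
  ......
  ......
  .....F

......
......
......
......
.....F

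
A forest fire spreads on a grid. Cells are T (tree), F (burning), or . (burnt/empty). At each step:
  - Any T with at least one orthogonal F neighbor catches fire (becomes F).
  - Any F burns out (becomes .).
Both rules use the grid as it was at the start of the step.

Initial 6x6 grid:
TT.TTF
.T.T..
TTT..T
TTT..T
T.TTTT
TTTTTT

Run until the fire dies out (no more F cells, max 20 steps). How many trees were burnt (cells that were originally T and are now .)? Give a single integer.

Step 1: +1 fires, +1 burnt (F count now 1)
Step 2: +1 fires, +1 burnt (F count now 1)
Step 3: +1 fires, +1 burnt (F count now 1)
Step 4: +0 fires, +1 burnt (F count now 0)
Fire out after step 4
Initially T: 25, now '.': 14
Total burnt (originally-T cells now '.'): 3

Answer: 3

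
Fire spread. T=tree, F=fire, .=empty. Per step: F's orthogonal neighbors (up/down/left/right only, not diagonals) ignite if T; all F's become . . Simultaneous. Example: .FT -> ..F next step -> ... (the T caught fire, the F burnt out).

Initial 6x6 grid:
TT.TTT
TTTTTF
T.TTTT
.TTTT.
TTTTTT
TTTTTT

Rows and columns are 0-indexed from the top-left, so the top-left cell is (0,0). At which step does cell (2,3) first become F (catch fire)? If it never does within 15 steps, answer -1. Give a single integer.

Step 1: cell (2,3)='T' (+3 fires, +1 burnt)
Step 2: cell (2,3)='T' (+3 fires, +3 burnt)
Step 3: cell (2,3)='F' (+4 fires, +3 burnt)
  -> target ignites at step 3
Step 4: cell (2,3)='.' (+4 fires, +4 burnt)
Step 5: cell (2,3)='.' (+6 fires, +4 burnt)
Step 6: cell (2,3)='.' (+6 fires, +6 burnt)
Step 7: cell (2,3)='.' (+2 fires, +6 burnt)
Step 8: cell (2,3)='.' (+2 fires, +2 burnt)
Step 9: cell (2,3)='.' (+1 fires, +2 burnt)
Step 10: cell (2,3)='.' (+0 fires, +1 burnt)
  fire out at step 10

3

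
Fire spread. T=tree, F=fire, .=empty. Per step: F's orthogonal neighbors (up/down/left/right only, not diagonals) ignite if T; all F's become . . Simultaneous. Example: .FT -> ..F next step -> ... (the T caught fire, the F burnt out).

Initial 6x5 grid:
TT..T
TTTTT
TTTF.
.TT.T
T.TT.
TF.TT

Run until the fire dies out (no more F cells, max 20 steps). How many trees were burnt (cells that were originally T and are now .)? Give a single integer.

Answer: 19

Derivation:
Step 1: +3 fires, +2 burnt (F count now 3)
Step 2: +5 fires, +3 burnt (F count now 5)
Step 3: +5 fires, +5 burnt (F count now 5)
Step 4: +3 fires, +5 burnt (F count now 3)
Step 5: +2 fires, +3 burnt (F count now 2)
Step 6: +1 fires, +2 burnt (F count now 1)
Step 7: +0 fires, +1 burnt (F count now 0)
Fire out after step 7
Initially T: 20, now '.': 29
Total burnt (originally-T cells now '.'): 19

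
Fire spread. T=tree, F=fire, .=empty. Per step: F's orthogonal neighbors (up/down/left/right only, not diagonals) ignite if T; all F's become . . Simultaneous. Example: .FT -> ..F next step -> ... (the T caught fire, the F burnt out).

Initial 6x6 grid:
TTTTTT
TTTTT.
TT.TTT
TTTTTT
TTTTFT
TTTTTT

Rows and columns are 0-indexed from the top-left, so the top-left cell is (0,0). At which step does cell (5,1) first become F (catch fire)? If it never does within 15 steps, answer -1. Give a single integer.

Step 1: cell (5,1)='T' (+4 fires, +1 burnt)
Step 2: cell (5,1)='T' (+6 fires, +4 burnt)
Step 3: cell (5,1)='T' (+6 fires, +6 burnt)
Step 4: cell (5,1)='F' (+5 fires, +6 burnt)
  -> target ignites at step 4
Step 5: cell (5,1)='.' (+6 fires, +5 burnt)
Step 6: cell (5,1)='.' (+3 fires, +6 burnt)
Step 7: cell (5,1)='.' (+2 fires, +3 burnt)
Step 8: cell (5,1)='.' (+1 fires, +2 burnt)
Step 9: cell (5,1)='.' (+0 fires, +1 burnt)
  fire out at step 9

4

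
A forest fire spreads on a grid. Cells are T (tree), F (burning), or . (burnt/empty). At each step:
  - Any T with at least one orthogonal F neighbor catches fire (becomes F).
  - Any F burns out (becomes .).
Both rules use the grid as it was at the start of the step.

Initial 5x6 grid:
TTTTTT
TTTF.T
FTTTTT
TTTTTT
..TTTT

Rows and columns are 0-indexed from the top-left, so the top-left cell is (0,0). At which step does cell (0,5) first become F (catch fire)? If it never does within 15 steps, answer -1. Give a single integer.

Step 1: cell (0,5)='T' (+6 fires, +2 burnt)
Step 2: cell (0,5)='T' (+8 fires, +6 burnt)
Step 3: cell (0,5)='F' (+6 fires, +8 burnt)
  -> target ignites at step 3
Step 4: cell (0,5)='.' (+4 fires, +6 burnt)
Step 5: cell (0,5)='.' (+1 fires, +4 burnt)
Step 6: cell (0,5)='.' (+0 fires, +1 burnt)
  fire out at step 6

3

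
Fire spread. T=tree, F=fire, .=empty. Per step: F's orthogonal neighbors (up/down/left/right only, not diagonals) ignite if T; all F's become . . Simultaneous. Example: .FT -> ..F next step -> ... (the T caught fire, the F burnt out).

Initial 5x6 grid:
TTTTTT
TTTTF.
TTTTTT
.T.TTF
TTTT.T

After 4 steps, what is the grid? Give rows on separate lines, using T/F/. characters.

Step 1: 6 trees catch fire, 2 burn out
  TTTTFT
  TTTF..
  TTTTFF
  .T.TF.
  TTTT.F
Step 2: 5 trees catch fire, 6 burn out
  TTTF.F
  TTF...
  TTTF..
  .T.F..
  TTTT..
Step 3: 4 trees catch fire, 5 burn out
  TTF...
  TF....
  TTF...
  .T....
  TTTF..
Step 4: 4 trees catch fire, 4 burn out
  TF....
  F.....
  TF....
  .T....
  TTF...

TF....
F.....
TF....
.T....
TTF...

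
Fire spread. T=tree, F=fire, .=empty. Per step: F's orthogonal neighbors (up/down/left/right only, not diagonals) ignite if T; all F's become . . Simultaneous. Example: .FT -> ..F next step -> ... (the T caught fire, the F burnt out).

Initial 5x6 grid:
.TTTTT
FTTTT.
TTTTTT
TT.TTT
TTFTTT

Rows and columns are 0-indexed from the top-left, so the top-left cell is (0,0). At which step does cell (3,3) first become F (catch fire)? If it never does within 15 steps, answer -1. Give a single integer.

Step 1: cell (3,3)='T' (+4 fires, +2 burnt)
Step 2: cell (3,3)='F' (+8 fires, +4 burnt)
  -> target ignites at step 2
Step 3: cell (3,3)='.' (+6 fires, +8 burnt)
Step 4: cell (3,3)='.' (+4 fires, +6 burnt)
Step 5: cell (3,3)='.' (+2 fires, +4 burnt)
Step 6: cell (3,3)='.' (+1 fires, +2 burnt)
Step 7: cell (3,3)='.' (+0 fires, +1 burnt)
  fire out at step 7

2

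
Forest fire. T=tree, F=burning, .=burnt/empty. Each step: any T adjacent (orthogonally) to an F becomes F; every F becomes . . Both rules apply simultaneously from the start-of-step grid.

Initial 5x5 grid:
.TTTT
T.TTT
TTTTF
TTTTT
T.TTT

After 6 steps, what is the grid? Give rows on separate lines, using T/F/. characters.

Step 1: 3 trees catch fire, 1 burn out
  .TTTT
  T.TTF
  TTTF.
  TTTTF
  T.TTT
Step 2: 5 trees catch fire, 3 burn out
  .TTTF
  T.TF.
  TTF..
  TTTF.
  T.TTF
Step 3: 5 trees catch fire, 5 burn out
  .TTF.
  T.F..
  TF...
  TTF..
  T.TF.
Step 4: 4 trees catch fire, 5 burn out
  .TF..
  T....
  F....
  TF...
  T.F..
Step 5: 3 trees catch fire, 4 burn out
  .F...
  F....
  .....
  F....
  T....
Step 6: 1 trees catch fire, 3 burn out
  .....
  .....
  .....
  .....
  F....

.....
.....
.....
.....
F....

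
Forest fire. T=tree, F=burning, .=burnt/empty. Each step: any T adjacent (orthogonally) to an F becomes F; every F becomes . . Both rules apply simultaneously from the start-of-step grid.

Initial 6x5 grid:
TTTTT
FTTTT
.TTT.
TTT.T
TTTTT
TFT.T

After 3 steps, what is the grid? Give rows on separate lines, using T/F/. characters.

Step 1: 5 trees catch fire, 2 burn out
  FTTTT
  .FTTT
  .TTT.
  TTT.T
  TFTTT
  F.F.T
Step 2: 6 trees catch fire, 5 burn out
  .FTTT
  ..FTT
  .FTT.
  TFT.T
  F.FTT
  ....T
Step 3: 6 trees catch fire, 6 burn out
  ..FTT
  ...FT
  ..FT.
  F.F.T
  ...FT
  ....T

..FTT
...FT
..FT.
F.F.T
...FT
....T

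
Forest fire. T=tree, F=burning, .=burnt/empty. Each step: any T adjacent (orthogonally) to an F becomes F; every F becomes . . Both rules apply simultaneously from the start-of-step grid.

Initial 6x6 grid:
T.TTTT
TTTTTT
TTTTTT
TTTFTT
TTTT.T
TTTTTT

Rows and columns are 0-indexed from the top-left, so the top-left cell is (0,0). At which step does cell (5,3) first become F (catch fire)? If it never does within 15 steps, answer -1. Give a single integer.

Step 1: cell (5,3)='T' (+4 fires, +1 burnt)
Step 2: cell (5,3)='F' (+7 fires, +4 burnt)
  -> target ignites at step 2
Step 3: cell (5,3)='.' (+10 fires, +7 burnt)
Step 4: cell (5,3)='.' (+8 fires, +10 burnt)
Step 5: cell (5,3)='.' (+3 fires, +8 burnt)
Step 6: cell (5,3)='.' (+1 fires, +3 burnt)
Step 7: cell (5,3)='.' (+0 fires, +1 burnt)
  fire out at step 7

2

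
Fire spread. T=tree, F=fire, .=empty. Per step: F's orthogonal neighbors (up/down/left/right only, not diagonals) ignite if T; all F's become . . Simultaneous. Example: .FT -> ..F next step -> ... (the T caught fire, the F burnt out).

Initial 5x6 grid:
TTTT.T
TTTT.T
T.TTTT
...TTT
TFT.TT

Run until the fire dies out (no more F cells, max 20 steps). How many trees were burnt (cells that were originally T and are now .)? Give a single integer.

Answer: 2

Derivation:
Step 1: +2 fires, +1 burnt (F count now 2)
Step 2: +0 fires, +2 burnt (F count now 0)
Fire out after step 2
Initially T: 22, now '.': 10
Total burnt (originally-T cells now '.'): 2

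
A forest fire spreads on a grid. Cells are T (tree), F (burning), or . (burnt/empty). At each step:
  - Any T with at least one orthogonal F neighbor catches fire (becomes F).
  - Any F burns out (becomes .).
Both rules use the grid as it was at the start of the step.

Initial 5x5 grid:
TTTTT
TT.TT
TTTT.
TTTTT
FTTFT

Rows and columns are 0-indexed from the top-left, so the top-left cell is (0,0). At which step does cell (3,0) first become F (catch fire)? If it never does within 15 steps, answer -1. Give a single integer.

Step 1: cell (3,0)='F' (+5 fires, +2 burnt)
  -> target ignites at step 1
Step 2: cell (3,0)='.' (+5 fires, +5 burnt)
Step 3: cell (3,0)='.' (+4 fires, +5 burnt)
Step 4: cell (3,0)='.' (+4 fires, +4 burnt)
Step 5: cell (3,0)='.' (+3 fires, +4 burnt)
Step 6: cell (3,0)='.' (+0 fires, +3 burnt)
  fire out at step 6

1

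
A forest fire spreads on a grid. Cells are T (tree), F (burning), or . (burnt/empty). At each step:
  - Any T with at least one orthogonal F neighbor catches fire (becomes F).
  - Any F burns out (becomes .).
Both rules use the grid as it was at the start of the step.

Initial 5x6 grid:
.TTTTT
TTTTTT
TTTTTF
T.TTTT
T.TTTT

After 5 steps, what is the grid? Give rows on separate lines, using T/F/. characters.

Step 1: 3 trees catch fire, 1 burn out
  .TTTTT
  TTTTTF
  TTTTF.
  T.TTTF
  T.TTTT
Step 2: 5 trees catch fire, 3 burn out
  .TTTTF
  TTTTF.
  TTTF..
  T.TTF.
  T.TTTF
Step 3: 5 trees catch fire, 5 burn out
  .TTTF.
  TTTF..
  TTF...
  T.TF..
  T.TTF.
Step 4: 5 trees catch fire, 5 burn out
  .TTF..
  TTF...
  TF....
  T.F...
  T.TF..
Step 5: 4 trees catch fire, 5 burn out
  .TF...
  TF....
  F.....
  T.....
  T.F...

.TF...
TF....
F.....
T.....
T.F...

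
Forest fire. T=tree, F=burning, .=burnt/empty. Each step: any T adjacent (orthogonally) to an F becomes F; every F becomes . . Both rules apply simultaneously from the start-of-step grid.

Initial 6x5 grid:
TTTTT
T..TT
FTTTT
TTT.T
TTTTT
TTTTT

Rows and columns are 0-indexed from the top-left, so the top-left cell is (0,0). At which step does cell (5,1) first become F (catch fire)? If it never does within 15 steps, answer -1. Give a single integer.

Step 1: cell (5,1)='T' (+3 fires, +1 burnt)
Step 2: cell (5,1)='T' (+4 fires, +3 burnt)
Step 3: cell (5,1)='T' (+5 fires, +4 burnt)
Step 4: cell (5,1)='F' (+5 fires, +5 burnt)
  -> target ignites at step 4
Step 5: cell (5,1)='.' (+5 fires, +5 burnt)
Step 6: cell (5,1)='.' (+3 fires, +5 burnt)
Step 7: cell (5,1)='.' (+1 fires, +3 burnt)
Step 8: cell (5,1)='.' (+0 fires, +1 burnt)
  fire out at step 8

4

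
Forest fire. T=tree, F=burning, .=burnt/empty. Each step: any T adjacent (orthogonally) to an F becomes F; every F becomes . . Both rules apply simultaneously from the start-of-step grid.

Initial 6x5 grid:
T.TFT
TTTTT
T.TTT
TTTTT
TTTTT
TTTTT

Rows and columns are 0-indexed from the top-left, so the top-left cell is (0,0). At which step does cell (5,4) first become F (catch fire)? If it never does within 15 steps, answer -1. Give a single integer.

Step 1: cell (5,4)='T' (+3 fires, +1 burnt)
Step 2: cell (5,4)='T' (+3 fires, +3 burnt)
Step 3: cell (5,4)='T' (+4 fires, +3 burnt)
Step 4: cell (5,4)='T' (+4 fires, +4 burnt)
Step 5: cell (5,4)='T' (+6 fires, +4 burnt)
Step 6: cell (5,4)='F' (+4 fires, +6 burnt)
  -> target ignites at step 6
Step 7: cell (5,4)='.' (+2 fires, +4 burnt)
Step 8: cell (5,4)='.' (+1 fires, +2 burnt)
Step 9: cell (5,4)='.' (+0 fires, +1 burnt)
  fire out at step 9

6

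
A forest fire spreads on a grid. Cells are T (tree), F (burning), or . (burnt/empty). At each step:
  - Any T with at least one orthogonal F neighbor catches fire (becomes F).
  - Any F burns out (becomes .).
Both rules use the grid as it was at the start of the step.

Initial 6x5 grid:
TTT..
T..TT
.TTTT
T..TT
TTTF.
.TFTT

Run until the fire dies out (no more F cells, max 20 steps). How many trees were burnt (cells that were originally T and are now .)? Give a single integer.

Answer: 15

Derivation:
Step 1: +4 fires, +2 burnt (F count now 4)
Step 2: +4 fires, +4 burnt (F count now 4)
Step 3: +4 fires, +4 burnt (F count now 4)
Step 4: +3 fires, +4 burnt (F count now 3)
Step 5: +0 fires, +3 burnt (F count now 0)
Fire out after step 5
Initially T: 19, now '.': 26
Total burnt (originally-T cells now '.'): 15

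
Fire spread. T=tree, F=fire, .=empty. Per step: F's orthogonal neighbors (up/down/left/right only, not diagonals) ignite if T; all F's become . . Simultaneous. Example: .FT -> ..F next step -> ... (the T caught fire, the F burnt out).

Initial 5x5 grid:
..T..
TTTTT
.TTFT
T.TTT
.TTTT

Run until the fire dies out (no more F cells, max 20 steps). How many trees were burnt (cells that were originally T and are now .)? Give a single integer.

Answer: 16

Derivation:
Step 1: +4 fires, +1 burnt (F count now 4)
Step 2: +6 fires, +4 burnt (F count now 6)
Step 3: +4 fires, +6 burnt (F count now 4)
Step 4: +2 fires, +4 burnt (F count now 2)
Step 5: +0 fires, +2 burnt (F count now 0)
Fire out after step 5
Initially T: 17, now '.': 24
Total burnt (originally-T cells now '.'): 16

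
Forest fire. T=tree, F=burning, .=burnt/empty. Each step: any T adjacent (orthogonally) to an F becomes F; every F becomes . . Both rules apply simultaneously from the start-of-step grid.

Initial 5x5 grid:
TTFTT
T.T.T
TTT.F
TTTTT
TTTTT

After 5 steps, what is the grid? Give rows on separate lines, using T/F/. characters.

Step 1: 5 trees catch fire, 2 burn out
  TF.FT
  T.F.F
  TTT..
  TTTTF
  TTTTT
Step 2: 5 trees catch fire, 5 burn out
  F...F
  T....
  TTF..
  TTTF.
  TTTTF
Step 3: 4 trees catch fire, 5 burn out
  .....
  F....
  TF...
  TTF..
  TTTF.
Step 4: 3 trees catch fire, 4 burn out
  .....
  .....
  F....
  TF...
  TTF..
Step 5: 2 trees catch fire, 3 burn out
  .....
  .....
  .....
  F....
  TF...

.....
.....
.....
F....
TF...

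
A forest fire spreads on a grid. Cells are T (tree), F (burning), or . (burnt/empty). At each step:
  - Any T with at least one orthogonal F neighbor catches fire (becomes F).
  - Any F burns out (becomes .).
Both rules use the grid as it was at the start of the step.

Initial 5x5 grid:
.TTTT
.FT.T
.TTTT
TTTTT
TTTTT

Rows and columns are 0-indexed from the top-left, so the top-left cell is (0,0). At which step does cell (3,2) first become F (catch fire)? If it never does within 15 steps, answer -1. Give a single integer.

Step 1: cell (3,2)='T' (+3 fires, +1 burnt)
Step 2: cell (3,2)='T' (+3 fires, +3 burnt)
Step 3: cell (3,2)='F' (+5 fires, +3 burnt)
  -> target ignites at step 3
Step 4: cell (3,2)='.' (+5 fires, +5 burnt)
Step 5: cell (3,2)='.' (+3 fires, +5 burnt)
Step 6: cell (3,2)='.' (+1 fires, +3 burnt)
Step 7: cell (3,2)='.' (+0 fires, +1 burnt)
  fire out at step 7

3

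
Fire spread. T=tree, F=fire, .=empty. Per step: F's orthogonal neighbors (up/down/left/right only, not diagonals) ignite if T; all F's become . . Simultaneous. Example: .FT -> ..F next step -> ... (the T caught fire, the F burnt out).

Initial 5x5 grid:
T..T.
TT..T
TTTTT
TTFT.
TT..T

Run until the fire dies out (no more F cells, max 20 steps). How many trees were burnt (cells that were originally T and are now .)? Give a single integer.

Answer: 14

Derivation:
Step 1: +3 fires, +1 burnt (F count now 3)
Step 2: +4 fires, +3 burnt (F count now 4)
Step 3: +4 fires, +4 burnt (F count now 4)
Step 4: +2 fires, +4 burnt (F count now 2)
Step 5: +1 fires, +2 burnt (F count now 1)
Step 6: +0 fires, +1 burnt (F count now 0)
Fire out after step 6
Initially T: 16, now '.': 23
Total burnt (originally-T cells now '.'): 14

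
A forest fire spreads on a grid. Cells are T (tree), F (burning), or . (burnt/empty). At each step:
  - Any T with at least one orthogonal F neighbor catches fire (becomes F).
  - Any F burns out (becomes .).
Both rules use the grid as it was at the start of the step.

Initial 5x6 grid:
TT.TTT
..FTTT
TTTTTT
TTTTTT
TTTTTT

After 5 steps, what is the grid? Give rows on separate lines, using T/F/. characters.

Step 1: 2 trees catch fire, 1 burn out
  TT.TTT
  ...FTT
  TTFTTT
  TTTTTT
  TTTTTT
Step 2: 5 trees catch fire, 2 burn out
  TT.FTT
  ....FT
  TF.FTT
  TTFTTT
  TTTTTT
Step 3: 7 trees catch fire, 5 burn out
  TT..FT
  .....F
  F...FT
  TF.FTT
  TTFTTT
Step 4: 6 trees catch fire, 7 burn out
  TT...F
  ......
  .....F
  F...FT
  TF.FTT
Step 5: 3 trees catch fire, 6 burn out
  TT....
  ......
  ......
  .....F
  F...FT

TT....
......
......
.....F
F...FT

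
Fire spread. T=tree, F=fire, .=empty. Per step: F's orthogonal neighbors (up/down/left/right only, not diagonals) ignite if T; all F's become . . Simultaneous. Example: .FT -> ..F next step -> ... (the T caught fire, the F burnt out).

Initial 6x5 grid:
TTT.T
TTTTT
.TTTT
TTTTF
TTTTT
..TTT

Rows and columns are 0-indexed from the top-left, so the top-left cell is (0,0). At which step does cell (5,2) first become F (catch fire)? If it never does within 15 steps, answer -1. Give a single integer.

Step 1: cell (5,2)='T' (+3 fires, +1 burnt)
Step 2: cell (5,2)='T' (+5 fires, +3 burnt)
Step 3: cell (5,2)='T' (+6 fires, +5 burnt)
Step 4: cell (5,2)='F' (+5 fires, +6 burnt)
  -> target ignites at step 4
Step 5: cell (5,2)='.' (+3 fires, +5 burnt)
Step 6: cell (5,2)='.' (+2 fires, +3 burnt)
Step 7: cell (5,2)='.' (+1 fires, +2 burnt)
Step 8: cell (5,2)='.' (+0 fires, +1 burnt)
  fire out at step 8

4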